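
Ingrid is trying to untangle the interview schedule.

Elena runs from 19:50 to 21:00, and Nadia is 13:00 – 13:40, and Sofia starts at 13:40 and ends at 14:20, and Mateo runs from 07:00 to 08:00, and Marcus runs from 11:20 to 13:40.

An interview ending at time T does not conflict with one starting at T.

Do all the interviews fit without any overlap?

Two intervals overlap when each starts before the other ends.
Sorted by start: Mateo, Marcus, Nadia, Sofia, Elena.
Marcus starts after Mateo ends, so nothing later overlaps Mateo either.
Nadia starts before Marcus ends → Marcus and Nadia overlap.
That's a conflict, so the schedule is not conflict-free.

No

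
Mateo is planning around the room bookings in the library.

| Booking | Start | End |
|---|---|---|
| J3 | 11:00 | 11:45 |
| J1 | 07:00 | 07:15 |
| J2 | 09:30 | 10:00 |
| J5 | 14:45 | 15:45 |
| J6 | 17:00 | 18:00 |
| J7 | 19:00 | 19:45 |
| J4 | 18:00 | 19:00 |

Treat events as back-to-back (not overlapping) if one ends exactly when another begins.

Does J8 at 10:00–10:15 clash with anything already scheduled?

No — it doesn't clash with anything

J1: ends 07:15 at or before J8 starts 10:00 → clear.
J2: ends 10:00 at or before J8 starts 10:00 → clear.
J3: starts 11:00 at or after J8 ends 10:15 → clear.
J5: starts 14:45 at or after J8 ends 10:15 → clear.
J6: starts 17:00 at or after J8 ends 10:15 → clear.
J4: starts 18:00 at or after J8 ends 10:15 → clear.
J7: starts 19:00 at or after J8 ends 10:15 → clear.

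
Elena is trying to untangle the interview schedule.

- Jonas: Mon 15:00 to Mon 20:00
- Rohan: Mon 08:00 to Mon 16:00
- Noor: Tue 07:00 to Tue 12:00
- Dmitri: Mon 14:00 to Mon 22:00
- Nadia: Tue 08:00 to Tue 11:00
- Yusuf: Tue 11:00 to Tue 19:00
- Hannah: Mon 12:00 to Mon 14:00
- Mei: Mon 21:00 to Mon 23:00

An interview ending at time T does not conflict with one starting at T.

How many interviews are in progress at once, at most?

3

Sort all start/end points and keep a running count:
Mon 08:00 start Rohan → 1
Mon 12:00 start Hannah → 2
Mon 14:00 end Hannah → 1
Mon 14:00 start Dmitri → 2
Mon 15:00 start Jonas → 3
Mon 16:00 end Rohan → 2
Mon 20:00 end Jonas → 1
Mon 21:00 start Mei → 2
Mon 22:00 end Dmitri → 1
Mon 23:00 end Mei → 0
Tue 07:00 start Noor → 1
Tue 08:00 start Nadia → 2
Tue 11:00 end Nadia → 1
Tue 11:00 start Yusuf → 2
Tue 12:00 end Noor → 1
Tue 19:00 end Yusuf → 0
Peak is 3, at Mon 15:00 (Dmitri, Jonas, Rohan).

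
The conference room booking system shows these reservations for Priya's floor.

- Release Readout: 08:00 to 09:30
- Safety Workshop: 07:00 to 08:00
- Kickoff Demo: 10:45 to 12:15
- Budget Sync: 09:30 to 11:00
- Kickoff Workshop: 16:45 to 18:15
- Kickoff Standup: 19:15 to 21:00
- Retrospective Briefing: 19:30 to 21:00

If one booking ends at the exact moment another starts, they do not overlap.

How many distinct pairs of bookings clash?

2

Sorted by start: Safety Workshop, Release Readout, Budget Sync, Kickoff Demo, Kickoff Workshop, Kickoff Standup, Retrospective Briefing.
Release Readout starts exactly when Safety Workshop ends (back-to-back, no overlap) — done with Safety Workshop.
Budget Sync starts exactly when Release Readout ends (back-to-back, no overlap) — done with Release Readout.
Kickoff Demo starts before Budget Sync ends → Budget Sync and Kickoff Demo overlap.
Kickoff Workshop starts after Budget Sync ends — done with Budget Sync.
Kickoff Workshop starts after Kickoff Demo ends — done with Kickoff Demo.
Kickoff Standup starts after Kickoff Workshop ends — done with Kickoff Workshop.
Retrospective Briefing starts before Kickoff Standup ends → Kickoff Standup and Retrospective Briefing overlap.
Overlapping pairs: Budget Sync & Kickoff Demo, Kickoff Standup & Retrospective Briefing — 2 in total.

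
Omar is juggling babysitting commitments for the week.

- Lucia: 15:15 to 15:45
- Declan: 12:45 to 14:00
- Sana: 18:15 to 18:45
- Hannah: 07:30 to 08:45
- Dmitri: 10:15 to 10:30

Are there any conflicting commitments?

Sorted by start: Hannah, Dmitri, Declan, Lucia, Sana.
Dmitri starts after Hannah ends; Hannah is clear from here.
Declan starts after Dmitri ends; Dmitri is clear from here.
Lucia starts after Declan ends; Declan is clear from here.
Sana starts after Lucia ends.
Every pair is clear; the schedule has no overlaps.

No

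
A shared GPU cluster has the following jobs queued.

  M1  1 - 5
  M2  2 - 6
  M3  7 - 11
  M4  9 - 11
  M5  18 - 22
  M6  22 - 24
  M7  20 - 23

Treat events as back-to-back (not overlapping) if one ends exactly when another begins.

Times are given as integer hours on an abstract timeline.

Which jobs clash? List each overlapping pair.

Check each pair: they overlap iff neither finishes before the other starts.
Sorted by start: M1, M2, M3, M4, M5, M7, M6.
M2 starts before M1 ends → M1 and M2 overlap.
M3 starts after M1 ends, so nothing later overlaps M1 either.
M3 starts after M2 ends, so nothing later overlaps M2 either.
M4 starts before M3 ends → M3 and M4 overlap.
M5 starts after M3 ends, so nothing later overlaps M3 either.
M5 starts after M4 ends, so nothing later overlaps M4 either.
M7 starts before M5 ends → M5 and M7 overlap.
M6 starts exactly when M5 ends (back-to-back, no overlap).
M6 starts before M7 ends → M7 and M6 overlap.

M1 & M2, M3 & M4, M5 & M7, M6 & M7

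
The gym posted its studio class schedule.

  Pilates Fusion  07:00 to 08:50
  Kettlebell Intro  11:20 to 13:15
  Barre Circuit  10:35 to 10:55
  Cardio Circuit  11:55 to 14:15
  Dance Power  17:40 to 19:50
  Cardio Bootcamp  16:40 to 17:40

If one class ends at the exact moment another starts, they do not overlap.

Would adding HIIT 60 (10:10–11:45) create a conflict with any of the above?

Pilates Fusion: ends 08:50 at or before HIIT 60 starts 10:10 → clear.
Barre Circuit: starts 10:35 before HIIT 60 ends 11:45, and ends 10:55 after HIIT 60 starts 10:10 → overlap.
Kettlebell Intro: starts 11:20 before HIIT 60 ends 11:45, and ends 13:15 after HIIT 60 starts 10:10 → overlap.
Cardio Circuit: starts 11:55 at or after HIIT 60 ends 11:45 → clear.
Cardio Bootcamp: starts 16:40 at or after HIIT 60 ends 11:45 → clear.
Dance Power: starts 17:40 at or after HIIT 60 ends 11:45 → clear.
HIIT 60 overlaps Kettlebell Intro, Barre Circuit.

Yes — it overlaps Barre Circuit, Kettlebell Intro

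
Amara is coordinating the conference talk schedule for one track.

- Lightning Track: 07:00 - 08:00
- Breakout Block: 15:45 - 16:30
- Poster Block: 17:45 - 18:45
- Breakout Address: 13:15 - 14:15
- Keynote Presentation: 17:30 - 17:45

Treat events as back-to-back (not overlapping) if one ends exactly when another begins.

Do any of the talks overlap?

Sorted by start: Lightning Track, Breakout Address, Breakout Block, Keynote Presentation, Poster Block.
Breakout Address starts after Lightning Track ends — done with Lightning Track.
Breakout Block starts after Breakout Address ends — done with Breakout Address.
Keynote Presentation starts after Breakout Block ends — done with Breakout Block.
Poster Block starts exactly when Keynote Presentation ends (back-to-back, no overlap).
Every pair is clear; the schedule has no overlaps.

No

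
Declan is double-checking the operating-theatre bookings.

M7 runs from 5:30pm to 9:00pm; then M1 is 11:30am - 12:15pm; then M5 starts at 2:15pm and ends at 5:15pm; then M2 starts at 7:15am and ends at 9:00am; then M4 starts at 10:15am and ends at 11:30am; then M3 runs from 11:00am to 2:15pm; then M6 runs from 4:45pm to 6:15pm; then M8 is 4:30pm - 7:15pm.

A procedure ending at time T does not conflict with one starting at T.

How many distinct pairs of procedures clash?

7

Sorted by start: M2, M4, M3, M1, M5, M8, M6, M7.
M4 starts after M2 ends — done with M2.
M3 starts before M4 ends → M4 and M3 overlap.
M1 starts exactly when M4 ends (back-to-back, no overlap) — done with M4.
M1 starts before M3 ends → M3 and M1 overlap.
M5 starts exactly when M3 ends (back-to-back, no overlap) — done with M3.
M5 starts after M1 ends — done with M1.
M8 starts before M5 ends → M5 and M8 overlap.
M6 starts before M5 ends → M5 and M6 overlap.
M7 starts after M5 ends.
M6 starts before M8 ends → M8 and M6 overlap.
M7 starts before M8 ends → M8 and M7 overlap.
M7 starts before M6 ends → M6 and M7 overlap.
Overlapping pairs: M1 & M3, M3 & M4, M5 & M6, M5 & M8, M6 & M7, M6 & M8, M7 & M8 — 7 in total.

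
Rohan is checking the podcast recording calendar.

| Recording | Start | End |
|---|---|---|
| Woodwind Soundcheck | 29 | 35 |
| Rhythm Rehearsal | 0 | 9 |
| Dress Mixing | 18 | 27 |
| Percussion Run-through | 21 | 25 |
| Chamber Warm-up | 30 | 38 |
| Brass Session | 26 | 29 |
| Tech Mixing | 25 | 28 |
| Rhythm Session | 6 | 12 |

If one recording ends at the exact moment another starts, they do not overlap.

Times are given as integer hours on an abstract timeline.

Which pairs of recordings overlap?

Two intervals overlap when each starts before the other ends.
Sorted by start: Rhythm Rehearsal, Rhythm Session, Dress Mixing, Percussion Run-through, Tech Mixing, Brass Session, Woodwind Soundcheck, Chamber Warm-up.
Rhythm Session starts before Rhythm Rehearsal ends → Rhythm Rehearsal and Rhythm Session overlap.
Dress Mixing starts after Rhythm Rehearsal ends, so nothing later overlaps Rhythm Rehearsal either.
Dress Mixing starts after Rhythm Session ends, so nothing later overlaps Rhythm Session either.
Percussion Run-through starts before Dress Mixing ends → Dress Mixing and Percussion Run-through overlap.
Tech Mixing starts before Dress Mixing ends → Dress Mixing and Tech Mixing overlap.
Brass Session starts before Dress Mixing ends → Dress Mixing and Brass Session overlap.
Woodwind Soundcheck starts after Dress Mixing ends, so nothing later overlaps Dress Mixing either.
Tech Mixing starts exactly when Percussion Run-through ends (back-to-back, no overlap), so nothing later overlaps Percussion Run-through either.
Brass Session starts before Tech Mixing ends → Tech Mixing and Brass Session overlap.
Woodwind Soundcheck starts after Tech Mixing ends, so nothing later overlaps Tech Mixing either.
Woodwind Soundcheck starts exactly when Brass Session ends (back-to-back, no overlap), so nothing later overlaps Brass Session either.
Chamber Warm-up starts before Woodwind Soundcheck ends → Woodwind Soundcheck and Chamber Warm-up overlap.

Brass Session & Dress Mixing, Brass Session & Tech Mixing, Chamber Warm-up & Woodwind Soundcheck, Dress Mixing & Percussion Run-through, Dress Mixing & Tech Mixing, Rhythm Rehearsal & Rhythm Session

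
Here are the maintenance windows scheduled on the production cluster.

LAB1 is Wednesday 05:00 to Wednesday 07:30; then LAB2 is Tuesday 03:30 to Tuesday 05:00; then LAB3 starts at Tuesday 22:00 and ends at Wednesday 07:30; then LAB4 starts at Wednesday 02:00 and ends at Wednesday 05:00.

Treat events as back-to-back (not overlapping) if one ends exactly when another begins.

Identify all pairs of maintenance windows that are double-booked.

Sorted by start: LAB2, LAB3, LAB4, LAB1.
LAB3 starts after LAB2 ends; LAB2 is clear from here.
LAB4 starts before LAB3 ends → LAB3 and LAB4 overlap.
LAB1 starts before LAB3 ends → LAB3 and LAB1 overlap.
LAB1 starts exactly when LAB4 ends (back-to-back, no overlap).

LAB1 & LAB3, LAB3 & LAB4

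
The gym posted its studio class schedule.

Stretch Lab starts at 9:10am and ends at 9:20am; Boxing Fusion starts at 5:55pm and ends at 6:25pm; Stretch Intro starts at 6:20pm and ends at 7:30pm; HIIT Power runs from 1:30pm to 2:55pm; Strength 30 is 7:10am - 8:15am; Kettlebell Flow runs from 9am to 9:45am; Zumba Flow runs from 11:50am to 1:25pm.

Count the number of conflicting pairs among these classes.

Two intervals overlap when each starts before the other ends.
Sorted by start: Strength 30, Kettlebell Flow, Stretch Lab, Zumba Flow, HIIT Power, Boxing Fusion, Stretch Intro.
Kettlebell Flow starts after Strength 30 ends, so nothing later overlaps Strength 30 either.
Stretch Lab starts before Kettlebell Flow ends → Kettlebell Flow and Stretch Lab overlap.
Zumba Flow starts after Kettlebell Flow ends, so nothing later overlaps Kettlebell Flow either.
Zumba Flow starts after Stretch Lab ends, so nothing later overlaps Stretch Lab either.
HIIT Power starts after Zumba Flow ends, so nothing later overlaps Zumba Flow either.
Boxing Fusion starts after HIIT Power ends, so nothing later overlaps HIIT Power either.
Stretch Intro starts before Boxing Fusion ends → Boxing Fusion and Stretch Intro overlap.
Overlapping pairs: Boxing Fusion & Stretch Intro, Kettlebell Flow & Stretch Lab — 2 in total.

2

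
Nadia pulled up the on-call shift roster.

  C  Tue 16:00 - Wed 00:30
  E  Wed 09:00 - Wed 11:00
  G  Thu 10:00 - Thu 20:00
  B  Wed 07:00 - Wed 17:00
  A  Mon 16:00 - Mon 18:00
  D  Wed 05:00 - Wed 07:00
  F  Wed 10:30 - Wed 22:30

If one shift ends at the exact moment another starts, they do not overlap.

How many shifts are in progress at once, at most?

3

Sort all start/end points and keep a running count:
Mon 16:00 start A → 1
Mon 18:00 end A → 0
Tue 16:00 start C → 1
Wed 00:30 end C → 0
Wed 05:00 start D → 1
Wed 07:00 end D → 0
Wed 07:00 start B → 1
Wed 09:00 start E → 2
Wed 10:30 start F → 3
Wed 11:00 end E → 2
Wed 17:00 end B → 1
Wed 22:30 end F → 0
Thu 10:00 start G → 1
Thu 20:00 end G → 0
Peak is 3, at Wed 10:30 (B, E, F).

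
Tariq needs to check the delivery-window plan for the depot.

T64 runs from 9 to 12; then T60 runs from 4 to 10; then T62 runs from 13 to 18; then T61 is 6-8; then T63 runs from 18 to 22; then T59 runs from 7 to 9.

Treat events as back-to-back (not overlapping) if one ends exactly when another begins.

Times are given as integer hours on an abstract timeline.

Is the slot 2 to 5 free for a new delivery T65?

No — it overlaps T60

T60: starts 4 before T65 ends 5, and ends 10 after T65 starts 2 → overlap.
T61: starts 6 at or after T65 ends 5 → clear.
T59: starts 7 at or after T65 ends 5 → clear.
T64: starts 9 at or after T65 ends 5 → clear.
T62: starts 13 at or after T65 ends 5 → clear.
T63: starts 18 at or after T65 ends 5 → clear.
T65 overlaps T60.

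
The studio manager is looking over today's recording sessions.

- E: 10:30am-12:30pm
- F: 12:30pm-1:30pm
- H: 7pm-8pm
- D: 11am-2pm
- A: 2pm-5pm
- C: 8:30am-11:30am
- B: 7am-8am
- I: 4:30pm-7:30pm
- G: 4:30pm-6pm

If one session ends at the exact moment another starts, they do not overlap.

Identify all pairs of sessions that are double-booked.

Sorted by start: B, C, E, D, F, A, G, I, H.
C starts after B ends, so B has no further overlaps.
E starts before C ends → C and E overlap.
D starts before C ends → C and D overlap.
F starts after C ends, so C has no further overlaps.
D starts before E ends → E and D overlap.
F starts exactly when E ends (back-to-back, no overlap), so E has no further overlaps.
F starts before D ends → D and F overlap.
A starts exactly when D ends (back-to-back, no overlap), so D has no further overlaps.
A starts after F ends, so F has no further overlaps.
G starts before A ends → A and G overlap.
I starts before A ends → A and I overlap.
H starts after A ends.
I starts before G ends → G and I overlap.
H starts after G ends.
H starts before I ends → I and H overlap.

A & G, A & I, C & D, C & E, D & E, D & F, G & I, H & I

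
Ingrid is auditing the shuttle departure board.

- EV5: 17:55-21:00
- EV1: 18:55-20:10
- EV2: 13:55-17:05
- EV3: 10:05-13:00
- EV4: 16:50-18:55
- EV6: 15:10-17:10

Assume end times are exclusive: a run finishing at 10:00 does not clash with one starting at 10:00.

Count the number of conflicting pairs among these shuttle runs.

Sorted by start: EV3, EV2, EV6, EV4, EV5, EV1.
EV2 starts after EV3 ends, so EV3 has no further overlaps.
EV6 starts before EV2 ends → EV2 and EV6 overlap.
EV4 starts before EV2 ends → EV2 and EV4 overlap.
EV5 starts after EV2 ends, so EV2 has no further overlaps.
EV4 starts before EV6 ends → EV6 and EV4 overlap.
EV5 starts after EV6 ends, so EV6 has no further overlaps.
EV5 starts before EV4 ends → EV4 and EV5 overlap.
EV1 starts exactly when EV4 ends (back-to-back, no overlap).
EV1 starts before EV5 ends → EV5 and EV1 overlap.
Overlapping pairs: EV1 & EV5, EV2 & EV4, EV2 & EV6, EV4 & EV5, EV4 & EV6 — 5 in total.

5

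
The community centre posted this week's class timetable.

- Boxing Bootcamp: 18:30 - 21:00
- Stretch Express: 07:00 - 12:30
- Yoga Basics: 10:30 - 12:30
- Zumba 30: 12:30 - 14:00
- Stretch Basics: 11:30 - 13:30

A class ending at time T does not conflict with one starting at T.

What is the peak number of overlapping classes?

3

Walk through starts and ends in time order (an end at T is processed before a start at T):
07:00 start Stretch Express → 1
10:30 start Yoga Basics → 2
11:30 start Stretch Basics → 3
12:30 end Stretch Express → 2
12:30 end Yoga Basics → 1
12:30 start Zumba 30 → 2
13:30 end Stretch Basics → 1
14:00 end Zumba 30 → 0
18:30 start Boxing Bootcamp → 1
21:00 end Boxing Bootcamp → 0
Peak is 3, at 11:30 (Stretch Basics, Stretch Express, Yoga Basics).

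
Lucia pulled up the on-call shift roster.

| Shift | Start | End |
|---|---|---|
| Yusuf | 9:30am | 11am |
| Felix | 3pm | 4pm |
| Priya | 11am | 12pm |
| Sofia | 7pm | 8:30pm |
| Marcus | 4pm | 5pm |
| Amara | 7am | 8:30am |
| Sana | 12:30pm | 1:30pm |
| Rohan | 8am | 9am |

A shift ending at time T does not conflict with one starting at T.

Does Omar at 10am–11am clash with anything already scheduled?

Amara: ends 8:30am at or before Omar starts 10am → clear.
Rohan: ends 9am at or before Omar starts 10am → clear.
Yusuf: starts 9:30am before Omar ends 11am, and ends 11am after Omar starts 10am → overlap.
Priya: starts 11am at or after Omar ends 11am → clear.
Sana: starts 12:30pm at or after Omar ends 11am → clear.
Felix: starts 3pm at or after Omar ends 11am → clear.
Marcus: starts 4pm at or after Omar ends 11am → clear.
Sofia: starts 7pm at or after Omar ends 11am → clear.
Omar overlaps Yusuf.

Yes — it overlaps Yusuf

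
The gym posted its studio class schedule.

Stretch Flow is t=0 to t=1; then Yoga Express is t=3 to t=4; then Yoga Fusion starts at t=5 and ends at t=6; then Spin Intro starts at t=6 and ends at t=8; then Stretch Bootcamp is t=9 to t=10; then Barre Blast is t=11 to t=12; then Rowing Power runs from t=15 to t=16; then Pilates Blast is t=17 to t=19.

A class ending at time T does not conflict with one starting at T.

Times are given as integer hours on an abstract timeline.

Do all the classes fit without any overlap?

Sorted by start: Stretch Flow, Yoga Express, Yoga Fusion, Spin Intro, Stretch Bootcamp, Barre Blast, Rowing Power, Pilates Blast.
Yoga Express starts after Stretch Flow ends, so nothing later overlaps Stretch Flow either.
Yoga Fusion starts after Yoga Express ends, so nothing later overlaps Yoga Express either.
Spin Intro starts exactly when Yoga Fusion ends (back-to-back, no overlap), so nothing later overlaps Yoga Fusion either.
Stretch Bootcamp starts after Spin Intro ends, so nothing later overlaps Spin Intro either.
Barre Blast starts after Stretch Bootcamp ends, so nothing later overlaps Stretch Bootcamp either.
Rowing Power starts after Barre Blast ends, so nothing later overlaps Barre Blast either.
Pilates Blast starts after Rowing Power ends.
Every pair is clear; the schedule has no overlaps.

Yes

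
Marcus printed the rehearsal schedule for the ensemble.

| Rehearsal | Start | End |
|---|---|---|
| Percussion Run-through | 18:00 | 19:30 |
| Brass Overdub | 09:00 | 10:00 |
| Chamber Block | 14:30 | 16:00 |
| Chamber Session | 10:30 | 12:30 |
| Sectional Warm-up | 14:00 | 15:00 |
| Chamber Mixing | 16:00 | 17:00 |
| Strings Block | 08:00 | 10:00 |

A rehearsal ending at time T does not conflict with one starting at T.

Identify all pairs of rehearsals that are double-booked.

Two intervals overlap when each starts before the other ends.
Sorted by start: Strings Block, Brass Overdub, Chamber Session, Sectional Warm-up, Chamber Block, Chamber Mixing, Percussion Run-through.
Brass Overdub starts before Strings Block ends → Strings Block and Brass Overdub overlap.
Chamber Session starts after Strings Block ends — done with Strings Block.
Chamber Session starts after Brass Overdub ends — done with Brass Overdub.
Sectional Warm-up starts after Chamber Session ends — done with Chamber Session.
Chamber Block starts before Sectional Warm-up ends → Sectional Warm-up and Chamber Block overlap.
Chamber Mixing starts after Sectional Warm-up ends — done with Sectional Warm-up.
Chamber Mixing starts exactly when Chamber Block ends (back-to-back, no overlap) — done with Chamber Block.
Percussion Run-through starts after Chamber Mixing ends.

Brass Overdub & Strings Block, Chamber Block & Sectional Warm-up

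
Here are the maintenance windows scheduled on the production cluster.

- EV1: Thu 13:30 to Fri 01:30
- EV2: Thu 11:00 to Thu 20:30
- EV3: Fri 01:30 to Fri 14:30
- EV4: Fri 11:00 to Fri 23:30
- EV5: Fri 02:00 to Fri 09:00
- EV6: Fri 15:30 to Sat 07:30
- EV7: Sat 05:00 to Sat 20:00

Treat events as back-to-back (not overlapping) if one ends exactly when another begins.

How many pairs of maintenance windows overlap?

5

Sorted by start: EV2, EV1, EV3, EV5, EV4, EV6, EV7.
EV1 starts before EV2 ends → EV2 and EV1 overlap.
EV3 starts after EV2 ends, so EV2 has no further overlaps.
EV3 starts exactly when EV1 ends (back-to-back, no overlap), so EV1 has no further overlaps.
EV5 starts before EV3 ends → EV3 and EV5 overlap.
EV4 starts before EV3 ends → EV3 and EV4 overlap.
EV6 starts after EV3 ends, so EV3 has no further overlaps.
EV4 starts after EV5 ends, so EV5 has no further overlaps.
EV6 starts before EV4 ends → EV4 and EV6 overlap.
EV7 starts after EV4 ends.
EV7 starts before EV6 ends → EV6 and EV7 overlap.
Overlapping pairs: EV1 & EV2, EV3 & EV4, EV3 & EV5, EV4 & EV6, EV6 & EV7 — 5 in total.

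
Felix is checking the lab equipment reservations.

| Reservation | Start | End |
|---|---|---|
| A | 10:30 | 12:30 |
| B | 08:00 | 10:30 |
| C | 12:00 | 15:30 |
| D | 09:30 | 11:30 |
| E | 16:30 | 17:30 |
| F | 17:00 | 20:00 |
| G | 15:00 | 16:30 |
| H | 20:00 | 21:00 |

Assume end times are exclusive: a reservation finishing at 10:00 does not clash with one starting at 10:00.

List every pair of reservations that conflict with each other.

A & C, A & D, B & D, C & G, E & F

Sorted by start: B, D, A, C, G, E, F, H.
D starts before B ends → B and D overlap.
A starts exactly when B ends (back-to-back, no overlap), so B has no further overlaps.
A starts before D ends → D and A overlap.
C starts after D ends, so D has no further overlaps.
C starts before A ends → A and C overlap.
G starts after A ends, so A has no further overlaps.
G starts before C ends → C and G overlap.
E starts after C ends, so C has no further overlaps.
E starts exactly when G ends (back-to-back, no overlap), so G has no further overlaps.
F starts before E ends → E and F overlap.
H starts after E ends.
H starts exactly when F ends (back-to-back, no overlap).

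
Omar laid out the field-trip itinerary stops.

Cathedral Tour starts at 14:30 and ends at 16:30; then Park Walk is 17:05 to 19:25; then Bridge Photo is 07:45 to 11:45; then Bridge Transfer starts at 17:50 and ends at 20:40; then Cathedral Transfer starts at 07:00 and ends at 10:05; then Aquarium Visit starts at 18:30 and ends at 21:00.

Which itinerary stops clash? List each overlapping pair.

Aquarium Visit & Bridge Transfer, Aquarium Visit & Park Walk, Bridge Photo & Cathedral Transfer, Bridge Transfer & Park Walk

Sorted by start: Cathedral Transfer, Bridge Photo, Cathedral Tour, Park Walk, Bridge Transfer, Aquarium Visit.
Bridge Photo starts before Cathedral Transfer ends → Cathedral Transfer and Bridge Photo overlap.
Cathedral Tour starts after Cathedral Transfer ends, so nothing later overlaps Cathedral Transfer either.
Cathedral Tour starts after Bridge Photo ends, so nothing later overlaps Bridge Photo either.
Park Walk starts after Cathedral Tour ends, so nothing later overlaps Cathedral Tour either.
Bridge Transfer starts before Park Walk ends → Park Walk and Bridge Transfer overlap.
Aquarium Visit starts before Park Walk ends → Park Walk and Aquarium Visit overlap.
Aquarium Visit starts before Bridge Transfer ends → Bridge Transfer and Aquarium Visit overlap.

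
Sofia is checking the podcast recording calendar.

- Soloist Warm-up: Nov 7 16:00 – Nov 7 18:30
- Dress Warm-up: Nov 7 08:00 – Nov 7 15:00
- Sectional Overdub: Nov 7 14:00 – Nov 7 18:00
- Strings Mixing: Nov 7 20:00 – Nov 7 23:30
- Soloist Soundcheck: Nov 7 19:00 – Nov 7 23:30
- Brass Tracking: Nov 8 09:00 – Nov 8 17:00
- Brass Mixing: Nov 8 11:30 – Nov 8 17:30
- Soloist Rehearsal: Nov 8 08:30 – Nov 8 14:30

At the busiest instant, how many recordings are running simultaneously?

Walk through starts and ends in time order (an end at T is processed before a start at T):
Nov 7 08:00 start Dress Warm-up → 1
Nov 7 14:00 start Sectional Overdub → 2
Nov 7 15:00 end Dress Warm-up → 1
Nov 7 16:00 start Soloist Warm-up → 2
Nov 7 18:00 end Sectional Overdub → 1
Nov 7 18:30 end Soloist Warm-up → 0
Nov 7 19:00 start Soloist Soundcheck → 1
Nov 7 20:00 start Strings Mixing → 2
Nov 7 23:30 end Soloist Soundcheck → 1
Nov 7 23:30 end Strings Mixing → 0
Nov 8 08:30 start Soloist Rehearsal → 1
Nov 8 09:00 start Brass Tracking → 2
Nov 8 11:30 start Brass Mixing → 3
Nov 8 14:30 end Soloist Rehearsal → 2
Nov 8 17:00 end Brass Tracking → 1
Nov 8 17:30 end Brass Mixing → 0
Peak is 3, at Nov 8 11:30 (Brass Mixing, Brass Tracking, Soloist Rehearsal).

3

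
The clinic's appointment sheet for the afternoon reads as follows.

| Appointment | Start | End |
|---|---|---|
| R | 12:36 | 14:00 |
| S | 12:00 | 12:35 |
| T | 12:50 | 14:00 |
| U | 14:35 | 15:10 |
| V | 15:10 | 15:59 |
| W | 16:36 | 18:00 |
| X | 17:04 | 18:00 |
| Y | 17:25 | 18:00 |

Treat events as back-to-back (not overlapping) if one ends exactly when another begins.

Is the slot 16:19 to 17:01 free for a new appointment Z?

S: ends 12:35 at or before Z starts 16:19 → clear.
R: ends 14:00 at or before Z starts 16:19 → clear.
T: ends 14:00 at or before Z starts 16:19 → clear.
U: ends 15:10 at or before Z starts 16:19 → clear.
V: ends 15:59 at or before Z starts 16:19 → clear.
W: starts 16:36 before Z ends 17:01, and ends 18:00 after Z starts 16:19 → overlap.
X: starts 17:04 at or after Z ends 17:01 → clear.
Y: starts 17:25 at or after Z ends 17:01 → clear.
Z overlaps W.

No — it overlaps W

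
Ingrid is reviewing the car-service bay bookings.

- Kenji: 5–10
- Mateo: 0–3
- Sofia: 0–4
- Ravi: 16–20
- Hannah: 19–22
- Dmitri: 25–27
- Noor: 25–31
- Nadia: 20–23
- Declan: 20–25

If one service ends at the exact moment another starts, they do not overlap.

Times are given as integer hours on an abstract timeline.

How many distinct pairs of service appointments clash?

Check each pair: they overlap iff neither finishes before the other starts.
Sorted by start: Sofia, Mateo, Kenji, Ravi, Hannah, Nadia, Declan, Dmitri, Noor.
Mateo starts before Sofia ends → Sofia and Mateo overlap.
Kenji starts after Sofia ends, so nothing later overlaps Sofia either.
Kenji starts after Mateo ends, so nothing later overlaps Mateo either.
Ravi starts after Kenji ends, so nothing later overlaps Kenji either.
Hannah starts before Ravi ends → Ravi and Hannah overlap.
Nadia starts exactly when Ravi ends (back-to-back, no overlap), so nothing later overlaps Ravi either.
Nadia starts before Hannah ends → Hannah and Nadia overlap.
Declan starts before Hannah ends → Hannah and Declan overlap.
Dmitri starts after Hannah ends, so nothing later overlaps Hannah either.
Declan starts before Nadia ends → Nadia and Declan overlap.
Dmitri starts after Nadia ends, so nothing later overlaps Nadia either.
Dmitri starts exactly when Declan ends (back-to-back, no overlap), so nothing later overlaps Declan either.
Noor starts before Dmitri ends → Dmitri and Noor overlap.
Overlapping pairs: Declan & Hannah, Declan & Nadia, Dmitri & Noor, Hannah & Nadia, Hannah & Ravi, Mateo & Sofia — 6 in total.

6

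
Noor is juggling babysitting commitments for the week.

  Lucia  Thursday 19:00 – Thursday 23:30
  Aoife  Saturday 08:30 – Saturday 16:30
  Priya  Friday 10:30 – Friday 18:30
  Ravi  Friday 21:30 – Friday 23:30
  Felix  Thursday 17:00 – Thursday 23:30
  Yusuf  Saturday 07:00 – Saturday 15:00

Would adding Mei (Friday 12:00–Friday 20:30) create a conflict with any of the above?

Yes — it overlaps Priya

Felix: ends Thursday 23:30 at or before Mei starts Friday 12:00 → clear.
Lucia: ends Thursday 23:30 at or before Mei starts Friday 12:00 → clear.
Priya: starts Friday 10:30 before Mei ends Friday 20:30, and ends Friday 18:30 after Mei starts Friday 12:00 → overlap.
Ravi: starts Friday 21:30 at or after Mei ends Friday 20:30 → clear.
Yusuf: starts Saturday 07:00 at or after Mei ends Friday 20:30 → clear.
Aoife: starts Saturday 08:30 at or after Mei ends Friday 20:30 → clear.
Mei overlaps Priya.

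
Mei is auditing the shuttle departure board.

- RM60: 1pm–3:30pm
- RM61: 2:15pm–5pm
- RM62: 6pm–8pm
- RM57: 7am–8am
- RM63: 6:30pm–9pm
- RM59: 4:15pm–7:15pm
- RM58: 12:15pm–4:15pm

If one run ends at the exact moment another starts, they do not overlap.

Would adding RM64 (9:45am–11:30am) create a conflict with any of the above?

RM57: ends 8am at or before RM64 starts 9:45am → clear.
RM58: starts 12:15pm at or after RM64 ends 11:30am → clear.
RM60: starts 1pm at or after RM64 ends 11:30am → clear.
RM61: starts 2:15pm at or after RM64 ends 11:30am → clear.
RM59: starts 4:15pm at or after RM64 ends 11:30am → clear.
RM62: starts 6pm at or after RM64 ends 11:30am → clear.
RM63: starts 6:30pm at or after RM64 ends 11:30am → clear.

No — it doesn't clash with anything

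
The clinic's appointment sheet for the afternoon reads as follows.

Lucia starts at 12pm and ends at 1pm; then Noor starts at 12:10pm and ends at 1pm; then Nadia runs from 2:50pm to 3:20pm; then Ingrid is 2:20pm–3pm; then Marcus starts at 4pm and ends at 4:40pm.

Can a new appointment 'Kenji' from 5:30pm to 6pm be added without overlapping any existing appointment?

Lucia: ends 1pm at or before Kenji starts 5:30pm → clear.
Noor: ends 1pm at or before Kenji starts 5:30pm → clear.
Ingrid: ends 3pm at or before Kenji starts 5:30pm → clear.
Nadia: ends 3:20pm at or before Kenji starts 5:30pm → clear.
Marcus: ends 4:40pm at or before Kenji starts 5:30pm → clear.

Yes — the slot is free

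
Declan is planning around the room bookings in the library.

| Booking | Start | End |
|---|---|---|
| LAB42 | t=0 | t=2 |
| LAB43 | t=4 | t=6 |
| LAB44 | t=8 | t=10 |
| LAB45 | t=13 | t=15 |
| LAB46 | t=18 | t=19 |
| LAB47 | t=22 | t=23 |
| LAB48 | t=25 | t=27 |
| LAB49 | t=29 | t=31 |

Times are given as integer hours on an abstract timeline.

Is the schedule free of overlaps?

Sorted by start: LAB42, LAB43, LAB44, LAB45, LAB46, LAB47, LAB48, LAB49.
LAB43 starts after LAB42 ends; LAB42 is clear from here.
LAB44 starts after LAB43 ends; LAB43 is clear from here.
LAB45 starts after LAB44 ends; LAB44 is clear from here.
LAB46 starts after LAB45 ends; LAB45 is clear from here.
LAB47 starts after LAB46 ends; LAB46 is clear from here.
LAB48 starts after LAB47 ends; LAB47 is clear from here.
LAB49 starts after LAB48 ends.
Every pair is clear; the schedule has no overlaps.

Yes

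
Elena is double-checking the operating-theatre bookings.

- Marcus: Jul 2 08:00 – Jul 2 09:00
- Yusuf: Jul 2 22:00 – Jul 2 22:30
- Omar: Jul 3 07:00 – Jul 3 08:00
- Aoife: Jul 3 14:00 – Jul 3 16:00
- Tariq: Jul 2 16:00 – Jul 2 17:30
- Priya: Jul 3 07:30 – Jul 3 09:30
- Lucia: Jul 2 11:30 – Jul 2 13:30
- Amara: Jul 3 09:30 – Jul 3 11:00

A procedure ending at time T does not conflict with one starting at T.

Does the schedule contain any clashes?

Two intervals overlap when each starts before the other ends.
Sorted by start: Marcus, Lucia, Tariq, Yusuf, Omar, Priya, Amara, Aoife.
Lucia starts after Marcus ends; Marcus is clear from here.
Tariq starts after Lucia ends; Lucia is clear from here.
Yusuf starts after Tariq ends; Tariq is clear from here.
Omar starts after Yusuf ends; Yusuf is clear from here.
Priya starts before Omar ends → Omar and Priya overlap.
That's a conflict, so the schedule is not conflict-free.

Yes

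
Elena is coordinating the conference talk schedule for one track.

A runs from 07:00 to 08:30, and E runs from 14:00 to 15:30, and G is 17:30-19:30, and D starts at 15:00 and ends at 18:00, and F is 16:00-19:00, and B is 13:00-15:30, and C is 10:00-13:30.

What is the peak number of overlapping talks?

Sort all start/end points and keep a running count:
07:00 start A → 1
08:30 end A → 0
10:00 start C → 1
13:00 start B → 2
13:30 end C → 1
14:00 start E → 2
15:00 start D → 3
15:30 end B → 2
15:30 end E → 1
16:00 start F → 2
17:30 start G → 3
18:00 end D → 2
19:00 end F → 1
19:30 end G → 0
Peak is 3, at 15:00 (B, D, E).

3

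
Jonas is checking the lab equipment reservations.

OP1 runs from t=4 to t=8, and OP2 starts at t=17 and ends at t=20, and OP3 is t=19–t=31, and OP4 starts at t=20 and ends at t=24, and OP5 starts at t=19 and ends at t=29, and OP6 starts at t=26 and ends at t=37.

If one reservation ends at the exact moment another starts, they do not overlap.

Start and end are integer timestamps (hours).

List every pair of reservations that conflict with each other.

OP2 & OP3, OP2 & OP5, OP3 & OP4, OP3 & OP5, OP3 & OP6, OP4 & OP5, OP5 & OP6

Two intervals overlap when each starts before the other ends.
Sorted by start: OP1, OP2, OP3, OP5, OP4, OP6.
OP2 starts after OP1 ends, so nothing later overlaps OP1 either.
OP3 starts before OP2 ends → OP2 and OP3 overlap.
OP5 starts before OP2 ends → OP2 and OP5 overlap.
OP4 starts exactly when OP2 ends (back-to-back, no overlap), so nothing later overlaps OP2 either.
OP5 starts before OP3 ends → OP3 and OP5 overlap.
OP4 starts before OP3 ends → OP3 and OP4 overlap.
OP6 starts before OP3 ends → OP3 and OP6 overlap.
OP4 starts before OP5 ends → OP5 and OP4 overlap.
OP6 starts before OP5 ends → OP5 and OP6 overlap.
OP6 starts after OP4 ends.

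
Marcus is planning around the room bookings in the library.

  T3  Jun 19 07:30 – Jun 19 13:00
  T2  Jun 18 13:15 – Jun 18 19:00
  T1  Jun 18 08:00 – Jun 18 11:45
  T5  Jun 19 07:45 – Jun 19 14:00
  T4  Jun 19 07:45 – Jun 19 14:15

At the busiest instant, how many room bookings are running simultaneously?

3

Walk through starts and ends in time order (an end at T is processed before a start at T):
Jun 18 08:00 start T1 → 1
Jun 18 11:45 end T1 → 0
Jun 18 13:15 start T2 → 1
Jun 18 19:00 end T2 → 0
Jun 19 07:30 start T3 → 1
Jun 19 07:45 start T4 → 2
Jun 19 07:45 start T5 → 3
Jun 19 13:00 end T3 → 2
Jun 19 14:00 end T5 → 1
Jun 19 14:15 end T4 → 0
Peak is 3, at Jun 19 07:45 (T3, T4, T5).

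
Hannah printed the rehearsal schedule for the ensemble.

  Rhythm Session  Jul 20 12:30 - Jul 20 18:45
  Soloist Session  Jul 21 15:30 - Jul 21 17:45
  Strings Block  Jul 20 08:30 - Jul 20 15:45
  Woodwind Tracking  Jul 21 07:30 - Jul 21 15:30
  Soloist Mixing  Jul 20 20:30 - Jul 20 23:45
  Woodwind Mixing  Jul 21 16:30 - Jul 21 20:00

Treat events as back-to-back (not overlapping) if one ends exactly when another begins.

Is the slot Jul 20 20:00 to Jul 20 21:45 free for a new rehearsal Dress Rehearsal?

No — it overlaps Soloist Mixing

Strings Block: ends Jul 20 15:45 at or before Dress Rehearsal starts Jul 20 20:00 → clear.
Rhythm Session: ends Jul 20 18:45 at or before Dress Rehearsal starts Jul 20 20:00 → clear.
Soloist Mixing: starts Jul 20 20:30 before Dress Rehearsal ends Jul 20 21:45, and ends Jul 20 23:45 after Dress Rehearsal starts Jul 20 20:00 → overlap.
Woodwind Tracking: starts Jul 21 07:30 at or after Dress Rehearsal ends Jul 20 21:45 → clear.
Soloist Session: starts Jul 21 15:30 at or after Dress Rehearsal ends Jul 20 21:45 → clear.
Woodwind Mixing: starts Jul 21 16:30 at or after Dress Rehearsal ends Jul 20 21:45 → clear.
Dress Rehearsal overlaps Soloist Mixing.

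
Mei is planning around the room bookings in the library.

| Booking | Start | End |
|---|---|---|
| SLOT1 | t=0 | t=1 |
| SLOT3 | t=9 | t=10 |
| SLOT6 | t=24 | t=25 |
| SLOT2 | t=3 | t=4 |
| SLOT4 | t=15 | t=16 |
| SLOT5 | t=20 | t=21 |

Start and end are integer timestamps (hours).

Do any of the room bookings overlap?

Check each pair: they overlap iff neither finishes before the other starts.
Sorted by start: SLOT1, SLOT2, SLOT3, SLOT4, SLOT5, SLOT6.
SLOT2 starts after SLOT1 ends; SLOT1 is clear from here.
SLOT3 starts after SLOT2 ends; SLOT2 is clear from here.
SLOT4 starts after SLOT3 ends; SLOT3 is clear from here.
SLOT5 starts after SLOT4 ends; SLOT4 is clear from here.
SLOT6 starts after SLOT5 ends.
Every pair is clear; the schedule has no overlaps.

No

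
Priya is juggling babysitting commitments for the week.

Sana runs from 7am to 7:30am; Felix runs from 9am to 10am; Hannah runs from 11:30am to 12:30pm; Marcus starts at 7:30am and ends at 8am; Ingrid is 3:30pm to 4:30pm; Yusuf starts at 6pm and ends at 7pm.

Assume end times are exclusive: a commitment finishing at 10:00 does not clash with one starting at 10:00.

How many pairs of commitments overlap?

0

Sorted by start: Sana, Marcus, Felix, Hannah, Ingrid, Yusuf.
Marcus starts exactly when Sana ends (back-to-back, no overlap) — done with Sana.
Felix starts after Marcus ends — done with Marcus.
Hannah starts after Felix ends — done with Felix.
Ingrid starts after Hannah ends — done with Hannah.
Yusuf starts after Ingrid ends.
No pair overlaps.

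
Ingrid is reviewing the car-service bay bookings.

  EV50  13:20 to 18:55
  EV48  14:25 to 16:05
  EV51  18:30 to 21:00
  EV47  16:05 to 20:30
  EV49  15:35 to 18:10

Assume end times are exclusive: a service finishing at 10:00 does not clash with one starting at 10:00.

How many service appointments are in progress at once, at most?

Sort all start/end points and keep a running count:
13:20 start EV50 → 1
14:25 start EV48 → 2
15:35 start EV49 → 3
16:05 end EV48 → 2
16:05 start EV47 → 3
18:10 end EV49 → 2
18:30 start EV51 → 3
18:55 end EV50 → 2
20:30 end EV47 → 1
21:00 end EV51 → 0
Peak is 3, at 15:35 (EV48, EV49, EV50).

3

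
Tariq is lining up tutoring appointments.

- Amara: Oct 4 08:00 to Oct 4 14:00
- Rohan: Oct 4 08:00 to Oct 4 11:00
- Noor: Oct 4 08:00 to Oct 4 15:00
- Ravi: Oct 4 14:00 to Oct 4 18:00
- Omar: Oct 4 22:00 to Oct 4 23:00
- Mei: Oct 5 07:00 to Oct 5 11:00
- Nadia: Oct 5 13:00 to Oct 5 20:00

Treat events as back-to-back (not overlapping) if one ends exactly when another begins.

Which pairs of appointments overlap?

Sorted by start: Amara, Rohan, Noor, Ravi, Omar, Mei, Nadia.
Rohan starts before Amara ends → Amara and Rohan overlap.
Noor starts before Amara ends → Amara and Noor overlap.
Ravi starts exactly when Amara ends (back-to-back, no overlap) — done with Amara.
Noor starts before Rohan ends → Rohan and Noor overlap.
Ravi starts after Rohan ends — done with Rohan.
Ravi starts before Noor ends → Noor and Ravi overlap.
Omar starts after Noor ends — done with Noor.
Omar starts after Ravi ends — done with Ravi.
Mei starts after Omar ends — done with Omar.
Nadia starts after Mei ends.

Amara & Noor, Amara & Rohan, Noor & Ravi, Noor & Rohan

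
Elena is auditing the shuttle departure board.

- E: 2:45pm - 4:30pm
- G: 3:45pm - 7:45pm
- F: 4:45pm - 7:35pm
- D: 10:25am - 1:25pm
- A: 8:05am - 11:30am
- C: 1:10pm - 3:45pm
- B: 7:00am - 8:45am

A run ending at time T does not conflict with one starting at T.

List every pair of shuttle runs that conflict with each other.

A & B, A & D, C & D, C & E, E & G, F & G

Check each pair: they overlap iff neither finishes before the other starts.
Sorted by start: B, A, D, C, E, G, F.
A starts before B ends → B and A overlap.
D starts after B ends — done with B.
D starts before A ends → A and D overlap.
C starts after A ends — done with A.
C starts before D ends → D and C overlap.
E starts after D ends — done with D.
E starts before C ends → C and E overlap.
G starts exactly when C ends (back-to-back, no overlap) — done with C.
G starts before E ends → E and G overlap.
F starts after E ends.
F starts before G ends → G and F overlap.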